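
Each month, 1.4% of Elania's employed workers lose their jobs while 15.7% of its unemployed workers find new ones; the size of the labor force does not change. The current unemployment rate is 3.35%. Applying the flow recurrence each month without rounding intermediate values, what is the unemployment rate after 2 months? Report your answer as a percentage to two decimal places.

Unemployment rate after two months ≈ 4.86%.

With a fixed labor force, u_{t+1} = u_t + s·(1−u_t) − f·u_t = u_t·(1−s−f) + s.
Here 1−s−f = 0.829 and s = 0.014.
u_1 = 0.033500 × 0.829 + 0.014 = 0.041772.
u_2 = 0.041772 × 0.829 + 0.014 = 0.048629.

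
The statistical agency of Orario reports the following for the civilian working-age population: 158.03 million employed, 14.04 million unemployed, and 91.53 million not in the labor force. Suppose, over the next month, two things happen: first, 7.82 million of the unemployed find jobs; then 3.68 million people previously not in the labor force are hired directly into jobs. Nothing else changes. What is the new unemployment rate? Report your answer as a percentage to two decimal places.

Initially, labor force = 158.03 + 14.04 = 172.07 million, so u = 14.04/172.07 = 8.16%.
After the first change, unemployed falls and employed rises by 7.82; labor force unchanged → E = 165.85, U = 6.22, labor force = 172.07 million.
After the second change, employed and labor force both rise by 3.68; unemployed unchanged → E = 169.53, U = 6.22, labor force = 175.75 million.
New unemployment rate = 6.22 / 175.75 = 3.54%.

New unemployment rate ≈ 3.54%.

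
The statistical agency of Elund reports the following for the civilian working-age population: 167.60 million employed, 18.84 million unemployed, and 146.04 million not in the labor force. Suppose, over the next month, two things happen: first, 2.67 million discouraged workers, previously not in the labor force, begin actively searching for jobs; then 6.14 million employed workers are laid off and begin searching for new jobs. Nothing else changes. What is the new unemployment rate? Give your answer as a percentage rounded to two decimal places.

New unemployment rate ≈ 14.62%.

Initially, labor force = 167.60 + 18.84 = 186.44 million, so u = 18.84/186.44 = 10.11%.
After the first change, unemployed and labor force both rise by 2.67 → E = 167.60, U = 21.51, labor force = 189.11 million.
After the second change, employed falls and unemployed rises by 6.14; labor force unchanged → E = 161.46, U = 27.65, labor force = 189.11 million.
New unemployment rate = 27.65 / 189.11 = 14.62%.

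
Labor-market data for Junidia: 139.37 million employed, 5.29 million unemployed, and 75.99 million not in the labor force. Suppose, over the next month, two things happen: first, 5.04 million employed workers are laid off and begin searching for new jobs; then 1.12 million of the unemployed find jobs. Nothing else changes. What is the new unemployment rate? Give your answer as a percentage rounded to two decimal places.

Initially, labor force = 139.37 + 5.29 = 144.66 million, so u = 5.29/144.66 = 3.66%.
After the first change, employed falls and unemployed rises by 5.04; labor force unchanged → E = 134.33, U = 10.33, labor force = 144.66 million.
After the second change, unemployed falls and employed rises by 1.12; labor force unchanged → E = 135.45, U = 9.21, labor force = 144.66 million.
New unemployment rate = 9.21 / 144.66 = 6.37%.

New unemployment rate ≈ 6.37%.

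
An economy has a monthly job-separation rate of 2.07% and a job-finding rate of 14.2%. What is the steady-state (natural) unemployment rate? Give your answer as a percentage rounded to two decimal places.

Steady-state unemployment rate ≈ 12.72%.

At steady state the flows balance: s·E = f·U, so U/(E+U) = s/(s+f).
u* = 2.07 / (2.07 + 14.2) = 2.07 / 16.27 = 12.72%.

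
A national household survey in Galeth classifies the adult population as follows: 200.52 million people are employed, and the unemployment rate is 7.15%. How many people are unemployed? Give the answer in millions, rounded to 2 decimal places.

About 15.44 million are unemployed.

Let U be the number unemployed. The labor force is E + U, and U/(E+U) = 0.0715.
So U = 0.0715 × 200.52 / (1 − 0.0715) = 14.3372 / 0.9285 ≈ 15.44 million.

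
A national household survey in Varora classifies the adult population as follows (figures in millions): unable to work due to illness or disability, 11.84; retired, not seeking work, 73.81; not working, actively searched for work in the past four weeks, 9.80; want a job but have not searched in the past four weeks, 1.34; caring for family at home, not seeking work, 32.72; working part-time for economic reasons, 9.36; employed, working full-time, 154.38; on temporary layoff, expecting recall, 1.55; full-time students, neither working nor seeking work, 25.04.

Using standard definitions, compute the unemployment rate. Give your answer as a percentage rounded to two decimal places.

Employed = 9.36 + 154.38 = 163.74 million (anyone who worked, including part-time for economic reasons, counts as employed).
Unemployed = 9.80 + 1.55 = 11.35 million (jobless and actively searching, or on temporary layoff).
Labor force = 163.74 + 11.35 = 175.09 million.
Unemployment rate = 11.35 / 175.09 = 6.48%.

Unemployment rate ≈ 6.48%.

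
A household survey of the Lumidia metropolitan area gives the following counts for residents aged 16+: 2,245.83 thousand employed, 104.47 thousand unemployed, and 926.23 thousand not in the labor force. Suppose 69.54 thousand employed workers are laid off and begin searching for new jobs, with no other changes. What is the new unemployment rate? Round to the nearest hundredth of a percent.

New unemployment rate ≈ 7.40%.

Initially, labor force = 2,245.83 + 104.47 = 2,350.30 thousand, so u = 104.47/2,350.30 = 4.44%.
After the change, employed falls and unemployed rises by 69.54; labor force unchanged → E = 2,176.29, U = 174.01, labor force = 2,350.30 thousand.
New unemployment rate = 174.01 / 2,350.30 = 7.40%.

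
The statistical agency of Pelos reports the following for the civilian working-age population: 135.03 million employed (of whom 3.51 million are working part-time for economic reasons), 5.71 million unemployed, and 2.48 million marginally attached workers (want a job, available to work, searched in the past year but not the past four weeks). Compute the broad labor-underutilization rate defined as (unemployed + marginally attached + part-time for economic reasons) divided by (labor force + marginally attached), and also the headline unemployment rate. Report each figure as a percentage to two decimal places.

Broad underutilization rate ≈ 8.17%; headline unemployment rate ≈ 4.06%.

Labor force = 135.03 + 5.71 = 140.74 million.
Numerator = 5.71 + 2.48 + 3.51 = 11.70 million.
Denominator = 140.74 + 2.48 = 143.22 million.
Broad rate = 11.70 / 143.22 = 8.17%.
Headline unemployment rate = 5.71 / 140.74 = 4.06%.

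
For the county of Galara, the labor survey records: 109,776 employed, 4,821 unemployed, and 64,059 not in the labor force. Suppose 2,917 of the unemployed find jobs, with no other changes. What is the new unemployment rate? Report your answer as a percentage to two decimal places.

New unemployment rate ≈ 1.66%.

Initially, labor force = 109,776 + 4,821 = 114,597, so u = 4,821/114,597 = 4.21%.
After the change, unemployed falls and employed rises by 2,917; labor force unchanged → E = 112,693, U = 1,904, labor force = 114,597.
New unemployment rate = 1,904 / 114,597 = 1.66%.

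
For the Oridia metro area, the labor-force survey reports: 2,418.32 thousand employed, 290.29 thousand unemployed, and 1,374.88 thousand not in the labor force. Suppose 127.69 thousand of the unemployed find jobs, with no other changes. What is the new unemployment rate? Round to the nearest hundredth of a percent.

New unemployment rate ≈ 6.00%.

Initially, labor force = 2,418.32 + 290.29 = 2,708.61 thousand, so u = 290.29/2,708.61 = 10.72%.
After the change, unemployed falls and employed rises by 127.69; labor force unchanged → E = 2,546.01, U = 162.60, labor force = 2,708.61 thousand.
New unemployment rate = 162.60 / 2,708.61 = 6.00%.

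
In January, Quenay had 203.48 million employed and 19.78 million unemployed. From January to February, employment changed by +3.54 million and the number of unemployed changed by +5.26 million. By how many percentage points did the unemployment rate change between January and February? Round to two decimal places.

January: labor force = 203.48 + 19.78 = 223.26; u = 19.78/223.26 = 8.86%.
February: labor force = 207.02 + 25.04 = 232.06; u = 25.04/232.06 = 10.79%.
Change = 10.79% − 8.86% = +1.93 pp.

The unemployment rate changed by +1.93 percentage points.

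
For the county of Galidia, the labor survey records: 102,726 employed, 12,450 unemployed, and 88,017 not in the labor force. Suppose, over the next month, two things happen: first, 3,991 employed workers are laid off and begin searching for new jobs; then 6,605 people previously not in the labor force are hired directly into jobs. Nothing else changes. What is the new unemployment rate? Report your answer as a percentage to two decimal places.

Initially, labor force = 102,726 + 12,450 = 115,176, so u = 12,450/115,176 = 10.81%.
After the first change, employed falls and unemployed rises by 3,991; labor force unchanged → E = 98,735, U = 16,441, labor force = 115,176.
After the second change, employed and labor force both rise by 6,605; unemployed unchanged → E = 105,340, U = 16,441, labor force = 121,781.
New unemployment rate = 16,441 / 121,781 = 13.50%.

New unemployment rate ≈ 13.50%.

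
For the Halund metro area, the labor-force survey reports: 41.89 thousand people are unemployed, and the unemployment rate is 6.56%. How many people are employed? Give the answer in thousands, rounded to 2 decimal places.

About 596.68 thousand are employed.

Labor force = U / u = 41.89 / 0.0656 ≈ 638.57 thousand.
Employed = labor force − unemployed = 638.57 − 41.89 = 596.68 thousand.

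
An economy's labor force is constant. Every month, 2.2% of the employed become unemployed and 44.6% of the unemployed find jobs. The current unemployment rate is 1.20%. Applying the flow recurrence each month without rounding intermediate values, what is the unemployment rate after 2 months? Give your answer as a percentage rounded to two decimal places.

Unemployment rate after two months ≈ 3.71%.

With a fixed labor force, u_{t+1} = u_t + s·(1−u_t) − f·u_t = u_t·(1−s−f) + s.
Here 1−s−f = 0.532 and s = 0.022.
u_1 = 0.012000 × 0.532 + 0.022 = 0.028384.
u_2 = 0.028384 × 0.532 + 0.022 = 0.037100.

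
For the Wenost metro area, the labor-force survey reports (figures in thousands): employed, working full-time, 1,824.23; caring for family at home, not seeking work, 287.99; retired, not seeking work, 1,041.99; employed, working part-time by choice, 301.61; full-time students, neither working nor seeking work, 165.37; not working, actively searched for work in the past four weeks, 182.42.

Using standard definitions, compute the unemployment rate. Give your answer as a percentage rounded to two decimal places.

Employed = 1,824.23 + 301.61 = 2,125.84 thousand.
Unemployed = 182.42 thousand.
Labor force = 2,125.84 + 182.42 = 2,308.26 thousand.
Unemployment rate = 182.42 / 2,308.26 = 7.90%.

Unemployment rate ≈ 7.90%.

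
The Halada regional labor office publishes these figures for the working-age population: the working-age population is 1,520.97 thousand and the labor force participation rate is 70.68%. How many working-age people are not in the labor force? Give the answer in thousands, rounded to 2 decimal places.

Share not in the labor force = 1 − 0.7068 = 0.2932.
Not in labor force = 0.2932 × 1,520.97 ≈ 445.95 thousand.

About 445.95 thousand are not in the labor force.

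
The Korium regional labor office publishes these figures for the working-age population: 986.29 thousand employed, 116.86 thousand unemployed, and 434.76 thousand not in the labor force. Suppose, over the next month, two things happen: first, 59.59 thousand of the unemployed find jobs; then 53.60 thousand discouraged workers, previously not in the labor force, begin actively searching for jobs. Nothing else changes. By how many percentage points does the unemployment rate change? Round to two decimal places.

The unemployment rate changes by −1.01 percentage points.

Initially, labor force = 986.29 + 116.86 = 1,103.15 thousand, so u = 116.86/1,103.15 = 10.59%.
After the first change, unemployed falls and employed rises by 59.59; labor force unchanged → E = 1,045.88, U = 57.27, labor force = 1,103.15 thousand.
After the second change, unemployed and labor force both rise by 53.60 → E = 1,045.88, U = 110.87, labor force = 1,156.75 thousand.
New unemployment rate = 110.87 / 1,156.75 = 9.58%.
Change = 9.58% − 10.59% = −1.01 percentage points.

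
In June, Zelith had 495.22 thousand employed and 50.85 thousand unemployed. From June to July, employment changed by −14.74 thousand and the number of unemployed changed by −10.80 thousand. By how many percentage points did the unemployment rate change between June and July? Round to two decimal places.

The unemployment rate changed by −1.62 percentage points.

June: labor force = 495.22 + 50.85 = 546.07; u = 50.85/546.07 = 9.31%.
July: labor force = 480.48 + 40.05 = 520.53; u = 40.05/520.53 = 7.69%.
Change = 7.69% − 9.31% = −1.62 pp.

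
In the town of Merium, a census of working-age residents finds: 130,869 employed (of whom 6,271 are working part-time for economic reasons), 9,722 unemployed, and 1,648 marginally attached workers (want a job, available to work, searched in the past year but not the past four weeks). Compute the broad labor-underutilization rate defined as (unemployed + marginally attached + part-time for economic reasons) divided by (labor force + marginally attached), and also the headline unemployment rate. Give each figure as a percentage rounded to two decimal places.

Labor force = 130,869 + 9,722 = 140,591.
Numerator = 9,722 + 1,648 + 6,271 = 17,641.
Denominator = 140,591 + 1,648 = 142,239.
Broad rate = 17,641 / 142,239 = 12.40%.
Headline unemployment rate = 9,722 / 140,591 = 6.92%.

Broad underutilization rate ≈ 12.40%; headline unemployment rate ≈ 6.92%.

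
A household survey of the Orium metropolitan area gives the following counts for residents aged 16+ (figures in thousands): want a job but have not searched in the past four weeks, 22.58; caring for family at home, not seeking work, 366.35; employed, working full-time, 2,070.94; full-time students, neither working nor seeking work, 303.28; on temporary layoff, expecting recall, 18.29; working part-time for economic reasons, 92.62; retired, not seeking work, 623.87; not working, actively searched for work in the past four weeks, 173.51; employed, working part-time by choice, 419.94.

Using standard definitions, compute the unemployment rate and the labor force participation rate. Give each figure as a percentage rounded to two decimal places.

Unemployment rate ≈ 6.91%; labor force participation rate ≈ 67.83%.

Employed = 2,070.94 + 92.62 + 419.94 = 2,583.50 thousand (anyone who worked, including part-time for economic reasons, counts as employed).
Unemployed = 18.29 + 173.51 = 191.80 thousand (jobless and actively searching, or on temporary layoff).
Labor force = 2,583.50 + 191.80 = 2,775.30 thousand.
Not in labor force = 22.58 + 366.35 + 303.28 + 623.87 = 1,316.08 thousand (those not working and not actively searching are outside the labor force — including those who want a job but have given up searching).
Civilian working-age population = 2,775.30 + 1,316.08 = 4,091.38 thousand.
Unemployment rate = 191.80 / 2,775.30 = 6.91%.
Labor force participation rate = 2,775.30 / 4,091.38 = 67.83%.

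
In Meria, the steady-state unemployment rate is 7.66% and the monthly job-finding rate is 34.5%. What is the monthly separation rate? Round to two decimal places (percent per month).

Separation rate ≈ 2.86% per month.

From u* = s/(s+f): s = u·f/(1−u).
s = 0.0766 × 34.5 / (1 − 0.0766) = 2.6427 / 0.9234 ≈ 2.86% per month.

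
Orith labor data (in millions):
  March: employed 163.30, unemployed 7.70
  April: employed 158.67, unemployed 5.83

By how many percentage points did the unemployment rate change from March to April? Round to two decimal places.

The unemployment rate changed by −0.96 percentage points.

March: labor force = 163.30 + 7.70 = 171.00; u = 7.70/171.00 = 4.50%.
April: labor force = 158.67 + 5.83 = 164.50; u = 5.83/164.50 = 3.54%.
Change = 3.54% − 4.50% = −0.96 pp.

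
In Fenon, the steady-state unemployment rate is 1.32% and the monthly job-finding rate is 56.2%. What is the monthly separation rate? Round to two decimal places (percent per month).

From u* = s/(s+f): s = u·f/(1−u).
s = 0.0132 × 56.2 / (1 − 0.0132) = 0.7418 / 0.9868 ≈ 0.75% per month.

Separation rate ≈ 0.75% per month.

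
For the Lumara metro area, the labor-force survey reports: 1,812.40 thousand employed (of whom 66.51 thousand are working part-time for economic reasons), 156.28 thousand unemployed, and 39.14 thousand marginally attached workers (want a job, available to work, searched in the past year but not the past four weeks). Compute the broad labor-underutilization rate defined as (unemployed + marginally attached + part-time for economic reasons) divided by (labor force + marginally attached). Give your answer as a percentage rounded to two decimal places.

Labor force = 1,812.40 + 156.28 = 1,968.68 thousand.
Numerator = 156.28 + 39.14 + 66.51 = 261.93 thousand.
Denominator = 1,968.68 + 39.14 = 2,007.82 thousand.
Broad rate = 261.93 / 2,007.82 = 13.05%.

Broad underutilization rate ≈ 13.05%.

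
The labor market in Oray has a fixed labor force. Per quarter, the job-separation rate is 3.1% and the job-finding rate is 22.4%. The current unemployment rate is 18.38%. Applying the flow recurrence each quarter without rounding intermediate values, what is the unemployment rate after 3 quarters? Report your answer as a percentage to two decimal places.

With a fixed labor force, u_{t+1} = u_t + s·(1−u_t) − f·u_t = u_t·(1−s−f) + s.
Here 1−s−f = 0.745 and s = 0.031.
u_1 = 0.183800 × 0.745 + 0.031 = 0.167931.
u_2 = 0.167931 × 0.745 + 0.031 = 0.156109.
u_3 = 0.156109 × 0.745 + 0.031 = 0.147301.

Unemployment rate after three quarters ≈ 14.73%.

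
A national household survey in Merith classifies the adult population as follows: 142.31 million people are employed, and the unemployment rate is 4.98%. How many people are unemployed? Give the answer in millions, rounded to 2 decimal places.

Let U be the number unemployed. The labor force is E + U, and U/(E+U) = 0.0498.
So U = 0.0498 × 142.31 / (1 − 0.0498) = 7.0870 / 0.9502 ≈ 7.46 million.

About 7.46 million are unemployed.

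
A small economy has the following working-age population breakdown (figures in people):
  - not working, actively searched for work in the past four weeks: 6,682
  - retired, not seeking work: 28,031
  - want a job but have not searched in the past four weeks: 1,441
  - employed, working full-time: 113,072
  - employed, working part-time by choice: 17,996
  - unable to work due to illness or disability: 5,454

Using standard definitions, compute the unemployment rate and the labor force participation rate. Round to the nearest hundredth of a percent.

Employed = 113,072 + 17,996 = 131,068.
Unemployed = 6,682.
Labor force = 131,068 + 6,682 = 137,750.
Not in labor force = 28,031 + 1,441 + 5,454 = 34,926 (those not working and not actively searching are outside the labor force — including those who want a job but have given up searching).
Civilian working-age population = 137,750 + 34,926 = 172,676.
Unemployment rate = 6,682 / 137,750 = 4.85%.
Labor force participation rate = 137,750 / 172,676 = 79.77%.

Unemployment rate ≈ 4.85%; labor force participation rate ≈ 79.77%.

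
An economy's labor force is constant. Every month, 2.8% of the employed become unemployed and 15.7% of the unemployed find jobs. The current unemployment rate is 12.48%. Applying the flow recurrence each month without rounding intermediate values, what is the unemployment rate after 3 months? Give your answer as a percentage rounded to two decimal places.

With a fixed labor force, u_{t+1} = u_t + s·(1−u_t) − f·u_t = u_t·(1−s−f) + s.
Here 1−s−f = 0.815 and s = 0.028.
u_1 = 0.124800 × 0.815 + 0.028 = 0.129712.
u_2 = 0.129712 × 0.815 + 0.028 = 0.133715.
u_3 = 0.133715 × 0.815 + 0.028 = 0.136978.

Unemployment rate after three months ≈ 13.70%.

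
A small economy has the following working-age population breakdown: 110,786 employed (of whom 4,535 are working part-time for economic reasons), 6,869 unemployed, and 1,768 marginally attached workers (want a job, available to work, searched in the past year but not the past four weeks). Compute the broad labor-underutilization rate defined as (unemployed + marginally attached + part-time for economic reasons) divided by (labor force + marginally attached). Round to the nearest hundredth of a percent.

Broad underutilization rate ≈ 11.03%.

Labor force = 110,786 + 6,869 = 117,655.
Numerator = 6,869 + 1,768 + 4,535 = 13,172.
Denominator = 117,655 + 1,768 = 119,423.
Broad rate = 13,172 / 119,423 = 11.03%.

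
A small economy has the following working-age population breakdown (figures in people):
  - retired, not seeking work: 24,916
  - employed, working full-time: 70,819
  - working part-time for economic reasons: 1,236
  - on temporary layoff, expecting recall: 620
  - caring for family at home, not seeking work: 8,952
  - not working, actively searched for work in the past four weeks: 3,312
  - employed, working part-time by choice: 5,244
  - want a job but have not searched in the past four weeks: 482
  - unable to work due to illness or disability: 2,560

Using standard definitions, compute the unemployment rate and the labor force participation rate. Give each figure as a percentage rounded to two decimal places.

Unemployment rate ≈ 4.84%; labor force participation rate ≈ 68.76%.

Employed = 70,819 + 1,236 + 5,244 = 77,299 (anyone who worked, including part-time for economic reasons, counts as employed).
Unemployed = 620 + 3,312 = 3,932 (jobless and actively searching, or on temporary layoff).
Labor force = 77,299 + 3,932 = 81,231.
Not in labor force = 24,916 + 8,952 + 482 + 2,560 = 36,910 (those not working and not actively searching are outside the labor force — including those who want a job but have given up searching).
Civilian working-age population = 81,231 + 36,910 = 118,141.
Unemployment rate = 3,932 / 81,231 = 4.84%.
Labor force participation rate = 81,231 / 118,141 = 68.76%.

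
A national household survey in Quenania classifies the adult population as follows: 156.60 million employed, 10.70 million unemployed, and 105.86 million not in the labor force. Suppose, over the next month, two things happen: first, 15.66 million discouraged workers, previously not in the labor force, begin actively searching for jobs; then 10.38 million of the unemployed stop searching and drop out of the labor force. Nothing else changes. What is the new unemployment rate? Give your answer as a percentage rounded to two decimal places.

New unemployment rate ≈ 9.26%.

Initially, labor force = 156.60 + 10.70 = 167.30 million, so u = 10.70/167.30 = 6.40%.
After the first change, unemployed and labor force both rise by 15.66 → E = 156.60, U = 26.36, labor force = 182.96 million.
After the second change, unemployed and labor force both fall by 10.38 → E = 156.60, U = 15.98, labor force = 172.58 million.
New unemployment rate = 15.98 / 172.58 = 9.26%.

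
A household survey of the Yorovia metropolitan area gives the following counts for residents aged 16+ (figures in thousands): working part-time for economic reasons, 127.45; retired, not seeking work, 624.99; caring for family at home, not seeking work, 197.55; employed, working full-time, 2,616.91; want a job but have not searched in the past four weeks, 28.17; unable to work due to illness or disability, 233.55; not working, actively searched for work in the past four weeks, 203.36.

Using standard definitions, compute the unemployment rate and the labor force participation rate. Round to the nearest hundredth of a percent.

Employed = 127.45 + 2,616.91 = 2,744.36 thousand (anyone who worked, including part-time for economic reasons, counts as employed).
Unemployed = 203.36 thousand.
Labor force = 2,744.36 + 203.36 = 2,947.72 thousand.
Not in labor force = 624.99 + 197.55 + 28.17 + 233.55 = 1,084.26 thousand (those not working and not actively searching are outside the labor force — including those who want a job but have given up searching).
Civilian working-age population = 2,947.72 + 1,084.26 = 4,031.98 thousand.
Unemployment rate = 203.36 / 2,947.72 = 6.90%.
Labor force participation rate = 2,947.72 / 4,031.98 = 73.11%.

Unemployment rate ≈ 6.90%; labor force participation rate ≈ 73.11%.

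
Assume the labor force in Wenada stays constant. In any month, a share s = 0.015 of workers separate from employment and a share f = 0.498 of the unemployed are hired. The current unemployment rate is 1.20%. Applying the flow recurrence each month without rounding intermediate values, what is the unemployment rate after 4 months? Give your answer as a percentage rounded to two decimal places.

With a fixed labor force, u_{t+1} = u_t + s·(1−u_t) − f·u_t = u_t·(1−s−f) + s.
Here 1−s−f = 0.487 and s = 0.015.
u_1 = 0.012000 × 0.487 + 0.015 = 0.020844.
u_2 = 0.020844 × 0.487 + 0.015 = 0.025151.
u_3 = 0.025151 × 0.487 + 0.015 = 0.027249.
u_4 = 0.027249 × 0.487 + 0.015 = 0.028270.

Unemployment rate after four months ≈ 2.83%.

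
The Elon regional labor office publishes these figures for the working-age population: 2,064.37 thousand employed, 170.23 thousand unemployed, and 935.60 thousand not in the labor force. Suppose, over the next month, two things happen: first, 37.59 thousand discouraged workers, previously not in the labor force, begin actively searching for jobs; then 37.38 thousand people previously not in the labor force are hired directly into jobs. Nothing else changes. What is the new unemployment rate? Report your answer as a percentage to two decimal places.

Initially, labor force = 2,064.37 + 170.23 = 2,234.60 thousand, so u = 170.23/2,234.60 = 7.62%.
After the first change, unemployed and labor force both rise by 37.59 → E = 2,064.37, U = 207.82, labor force = 2,272.19 thousand.
After the second change, employed and labor force both rise by 37.38; unemployed unchanged → E = 2,101.75, U = 207.82, labor force = 2,309.57 thousand.
New unemployment rate = 207.82 / 2,309.57 = 9.00%.

New unemployment rate ≈ 9.00%.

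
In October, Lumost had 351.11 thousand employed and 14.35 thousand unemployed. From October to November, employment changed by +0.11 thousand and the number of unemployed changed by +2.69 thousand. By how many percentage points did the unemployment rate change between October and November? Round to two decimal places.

The unemployment rate changed by +0.70 percentage points.

October: labor force = 351.11 + 14.35 = 365.46; u = 14.35/365.46 = 3.93%.
November: labor force = 351.22 + 17.04 = 368.26; u = 17.04/368.26 = 4.63%.
Change = 4.63% − 3.93% = +0.70 pp.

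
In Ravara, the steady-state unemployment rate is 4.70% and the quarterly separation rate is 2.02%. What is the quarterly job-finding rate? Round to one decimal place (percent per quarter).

Job-finding rate ≈ 41.0% per quarter.

From u* = s/(s+f): f = s·(1−u)/u.
f = 2.02 × (1 − 0.0470) / 0.0470 = 1.9251 / 0.0470 ≈ 41.0% per quarter.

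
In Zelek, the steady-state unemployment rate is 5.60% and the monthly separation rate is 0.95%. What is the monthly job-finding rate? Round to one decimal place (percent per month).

From u* = s/(s+f): f = s·(1−u)/u.
f = 0.95 × (1 − 0.0560) / 0.0560 = 0.8968 / 0.0560 ≈ 16.0% per month.

Job-finding rate ≈ 16.0% per month.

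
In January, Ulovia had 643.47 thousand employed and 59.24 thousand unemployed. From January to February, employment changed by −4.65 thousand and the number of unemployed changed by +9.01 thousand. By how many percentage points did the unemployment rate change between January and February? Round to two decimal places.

January: labor force = 643.47 + 59.24 = 702.71; u = 59.24/702.71 = 8.43%.
February: labor force = 638.82 + 68.25 = 707.07; u = 68.25/707.07 = 9.65%.
Change = 9.65% − 8.43% = +1.22 pp.

The unemployment rate changed by +1.22 percentage points.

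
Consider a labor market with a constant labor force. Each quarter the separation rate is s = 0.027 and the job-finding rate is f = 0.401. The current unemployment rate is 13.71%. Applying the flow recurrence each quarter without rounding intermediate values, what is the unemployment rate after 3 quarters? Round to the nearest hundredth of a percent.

With a fixed labor force, u_{t+1} = u_t + s·(1−u_t) − f·u_t = u_t·(1−s−f) + s.
Here 1−s−f = 0.572 and s = 0.027.
u_1 = 0.137100 × 0.572 + 0.027 = 0.105421.
u_2 = 0.105421 × 0.572 + 0.027 = 0.087301.
u_3 = 0.087301 × 0.572 + 0.027 = 0.076936.

Unemployment rate after three quarters ≈ 7.69%.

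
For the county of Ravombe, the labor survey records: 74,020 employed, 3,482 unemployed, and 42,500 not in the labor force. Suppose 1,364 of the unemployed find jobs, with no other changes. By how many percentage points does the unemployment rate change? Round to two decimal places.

Initially, labor force = 74,020 + 3,482 = 77,502, so u = 3,482/77,502 = 4.49%.
After the change, unemployed falls and employed rises by 1,364; labor force unchanged → E = 75,384, U = 2,118, labor force = 77,502.
New unemployment rate = 2,118 / 77,502 = 2.73%.
Change = 2.73% − 4.49% = −1.76 percentage points.

The unemployment rate changes by −1.76 percentage points.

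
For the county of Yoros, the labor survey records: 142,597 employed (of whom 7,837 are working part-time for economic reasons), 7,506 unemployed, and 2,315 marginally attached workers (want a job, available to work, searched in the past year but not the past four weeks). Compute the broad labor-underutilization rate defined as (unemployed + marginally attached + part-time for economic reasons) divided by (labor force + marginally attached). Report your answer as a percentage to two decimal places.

Broad underutilization rate ≈ 11.59%.

Labor force = 142,597 + 7,506 = 150,103.
Numerator = 7,506 + 2,315 + 7,837 = 17,658.
Denominator = 150,103 + 2,315 = 152,418.
Broad rate = 17,658 / 152,418 = 11.59%.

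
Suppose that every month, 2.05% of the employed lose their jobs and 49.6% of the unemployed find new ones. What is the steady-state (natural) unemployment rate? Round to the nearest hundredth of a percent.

At steady state the flows balance: s·E = f·U, so U/(E+U) = s/(s+f).
u* = 2.05 / (2.05 + 49.6) = 2.05 / 51.65 = 3.97%.

Steady-state unemployment rate ≈ 3.97%.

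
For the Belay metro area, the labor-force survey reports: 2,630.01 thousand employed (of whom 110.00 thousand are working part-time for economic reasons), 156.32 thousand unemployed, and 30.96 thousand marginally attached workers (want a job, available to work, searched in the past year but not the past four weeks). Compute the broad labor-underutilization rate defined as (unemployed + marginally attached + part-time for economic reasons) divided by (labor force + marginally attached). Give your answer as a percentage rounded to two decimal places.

Labor force = 2,630.01 + 156.32 = 2,786.33 thousand.
Numerator = 156.32 + 30.96 + 110.00 = 297.28 thousand.
Denominator = 2,786.33 + 30.96 = 2,817.29 thousand.
Broad rate = 297.28 / 2,817.29 = 10.55%.

Broad underutilization rate ≈ 10.55%.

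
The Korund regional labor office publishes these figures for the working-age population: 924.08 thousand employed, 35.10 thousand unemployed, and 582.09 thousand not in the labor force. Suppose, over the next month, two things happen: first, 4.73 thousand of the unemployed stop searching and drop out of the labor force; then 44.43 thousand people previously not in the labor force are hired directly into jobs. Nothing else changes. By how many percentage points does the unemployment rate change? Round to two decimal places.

Initially, labor force = 924.08 + 35.10 = 959.18 thousand, so u = 35.10/959.18 = 3.66%.
After the first change, unemployed and labor force both fall by 4.73 → E = 924.08, U = 30.37, labor force = 954.45 thousand.
After the second change, employed and labor force both rise by 44.43; unemployed unchanged → E = 968.51, U = 30.37, labor force = 998.88 thousand.
New unemployment rate = 30.37 / 998.88 = 3.04%.
Change = 3.04% − 3.66% = −0.62 percentage points.

The unemployment rate changes by −0.62 percentage points.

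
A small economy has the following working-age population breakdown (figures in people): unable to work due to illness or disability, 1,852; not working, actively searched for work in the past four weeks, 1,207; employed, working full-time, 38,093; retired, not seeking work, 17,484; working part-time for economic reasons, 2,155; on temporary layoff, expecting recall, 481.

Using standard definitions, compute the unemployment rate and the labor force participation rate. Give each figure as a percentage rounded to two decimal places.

Employed = 38,093 + 2,155 = 40,248 (anyone who worked, including part-time for economic reasons, counts as employed).
Unemployed = 1,207 + 481 = 1,688 (jobless and actively searching, or on temporary layoff).
Labor force = 40,248 + 1,688 = 41,936.
Not in labor force = 1,852 + 17,484 = 19,336 (those not working and not actively searching are outside the labor force).
Civilian working-age population = 41,936 + 19,336 = 61,272.
Unemployment rate = 1,688 / 41,936 = 4.03%.
Labor force participation rate = 41,936 / 61,272 = 68.44%.

Unemployment rate ≈ 4.03%; labor force participation rate ≈ 68.44%.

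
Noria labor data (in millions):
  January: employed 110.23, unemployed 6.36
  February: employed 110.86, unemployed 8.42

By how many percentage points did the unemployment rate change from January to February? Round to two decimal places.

The unemployment rate changed by +1.60 percentage points.

January: labor force = 110.23 + 6.36 = 116.59; u = 6.36/116.59 = 5.46%.
February: labor force = 110.86 + 8.42 = 119.28; u = 8.42/119.28 = 7.06%.
Change = 7.06% − 5.46% = +1.60 pp.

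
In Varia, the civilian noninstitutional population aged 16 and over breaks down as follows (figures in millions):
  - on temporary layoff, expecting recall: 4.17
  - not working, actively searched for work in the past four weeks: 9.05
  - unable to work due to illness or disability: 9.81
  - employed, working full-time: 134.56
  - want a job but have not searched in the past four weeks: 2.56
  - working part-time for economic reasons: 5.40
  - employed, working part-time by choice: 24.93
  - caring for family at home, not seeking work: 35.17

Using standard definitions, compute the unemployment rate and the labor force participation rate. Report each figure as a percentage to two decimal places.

Unemployment rate ≈ 7.42%; labor force participation rate ≈ 78.93%.

Employed = 134.56 + 5.40 + 24.93 = 164.89 million (anyone who worked, including part-time for economic reasons, counts as employed).
Unemployed = 4.17 + 9.05 = 13.22 million (jobless and actively searching, or on temporary layoff).
Labor force = 164.89 + 13.22 = 178.11 million.
Not in labor force = 9.81 + 2.56 + 35.17 = 47.54 million (those not working and not actively searching are outside the labor force — including those who want a job but have given up searching).
Civilian working-age population = 178.11 + 47.54 = 225.65 million.
Unemployment rate = 13.22 / 178.11 = 7.42%.
Labor force participation rate = 178.11 / 225.65 = 78.93%.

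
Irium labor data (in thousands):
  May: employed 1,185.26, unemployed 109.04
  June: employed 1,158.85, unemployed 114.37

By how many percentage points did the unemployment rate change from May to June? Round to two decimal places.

May: labor force = 1,185.26 + 109.04 = 1,294.30; u = 109.04/1,294.30 = 8.42%.
June: labor force = 1,158.85 + 114.37 = 1,273.22; u = 114.37/1,273.22 = 8.98%.
Change = 8.98% − 8.42% = +0.56 pp.

The unemployment rate changed by +0.56 percentage points.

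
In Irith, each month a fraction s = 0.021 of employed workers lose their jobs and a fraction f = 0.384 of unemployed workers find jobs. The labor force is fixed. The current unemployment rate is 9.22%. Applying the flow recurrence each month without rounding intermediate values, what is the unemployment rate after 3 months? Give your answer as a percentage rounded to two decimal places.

Unemployment rate after three months ≈ 6.04%.

With a fixed labor force, u_{t+1} = u_t + s·(1−u_t) − f·u_t = u_t·(1−s−f) + s.
Here 1−s−f = 0.595 and s = 0.021.
u_1 = 0.092200 × 0.595 + 0.021 = 0.075859.
u_2 = 0.075859 × 0.595 + 0.021 = 0.066136.
u_3 = 0.066136 × 0.595 + 0.021 = 0.060351.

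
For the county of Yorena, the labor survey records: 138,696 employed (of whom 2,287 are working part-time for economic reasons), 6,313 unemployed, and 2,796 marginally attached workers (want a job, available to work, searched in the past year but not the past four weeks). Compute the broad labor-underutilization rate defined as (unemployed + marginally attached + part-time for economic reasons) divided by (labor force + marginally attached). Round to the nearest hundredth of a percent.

Labor force = 138,696 + 6,313 = 145,009.
Numerator = 6,313 + 2,796 + 2,287 = 11,396.
Denominator = 145,009 + 2,796 = 147,805.
Broad rate = 11,396 / 147,805 = 7.71%.

Broad underutilization rate ≈ 7.71%.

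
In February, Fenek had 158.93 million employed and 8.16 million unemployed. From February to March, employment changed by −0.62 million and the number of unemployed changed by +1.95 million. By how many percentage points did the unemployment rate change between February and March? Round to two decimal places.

The unemployment rate changed by +1.12 percentage points.

February: labor force = 158.93 + 8.16 = 167.09; u = 8.16/167.09 = 4.88%.
March: labor force = 158.31 + 10.11 = 168.42; u = 10.11/168.42 = 6.00%.
Change = 6.00% − 4.88% = +1.12 pp.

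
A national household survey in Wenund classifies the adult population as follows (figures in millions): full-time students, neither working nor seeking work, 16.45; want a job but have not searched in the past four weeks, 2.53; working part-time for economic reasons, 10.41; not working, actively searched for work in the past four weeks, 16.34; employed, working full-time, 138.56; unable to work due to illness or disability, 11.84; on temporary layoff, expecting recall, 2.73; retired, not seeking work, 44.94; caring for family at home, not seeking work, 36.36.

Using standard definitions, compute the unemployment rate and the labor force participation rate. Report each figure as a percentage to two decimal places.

Unemployment rate ≈ 11.35%; labor force participation rate ≈ 59.98%.

Employed = 10.41 + 138.56 = 148.97 million (anyone who worked, including part-time for economic reasons, counts as employed).
Unemployed = 16.34 + 2.73 = 19.07 million (jobless and actively searching, or on temporary layoff).
Labor force = 148.97 + 19.07 = 168.04 million.
Not in labor force = 16.45 + 2.53 + 11.84 + 44.94 + 36.36 = 112.12 million (those not working and not actively searching are outside the labor force — including those who want a job but have given up searching).
Civilian working-age population = 168.04 + 112.12 = 280.16 million.
Unemployment rate = 19.07 / 168.04 = 11.35%.
Labor force participation rate = 168.04 / 280.16 = 59.98%.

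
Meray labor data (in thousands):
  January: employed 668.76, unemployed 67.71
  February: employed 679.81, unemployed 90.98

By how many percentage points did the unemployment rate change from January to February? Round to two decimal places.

January: labor force = 668.76 + 67.71 = 736.47; u = 67.71/736.47 = 9.19%.
February: labor force = 679.81 + 90.98 = 770.79; u = 90.98/770.79 = 11.80%.
Change = 11.80% − 9.19% = +2.61 pp.

The unemployment rate changed by +2.61 percentage points.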